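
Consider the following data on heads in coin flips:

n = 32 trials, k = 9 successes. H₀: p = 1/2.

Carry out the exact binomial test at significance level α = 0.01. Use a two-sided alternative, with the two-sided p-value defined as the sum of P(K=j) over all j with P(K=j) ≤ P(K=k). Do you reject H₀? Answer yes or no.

Exact binomial: n=32, k=9, p₀=1/2=0.5000
P(X=j) = C(n,j)·p₀^j·(1−p₀)^(n−j); p = Σ P(X=j) over j with P(X=j) ≤ P(X=9)
p-value (two-sided) = 0.02006
At α=0.01: p ≥ α → fail to reject H₀

reject H₀: no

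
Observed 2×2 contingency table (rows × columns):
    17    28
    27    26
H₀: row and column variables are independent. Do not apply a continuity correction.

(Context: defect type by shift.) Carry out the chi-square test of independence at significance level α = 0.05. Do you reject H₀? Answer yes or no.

Row totals [45, 53], col totals [44, 54], n=98
χ² = (17−20.20)²/20.20 + (28−24.80)²/24.80 + (27−23.80)²/23.80 + (26−29.20)²/29.20 = 1.7051
df = 1
p-value (upper-tail) = 0.19162
At α=0.05: p ≥ α → fail to reject H₀

reject H₀: no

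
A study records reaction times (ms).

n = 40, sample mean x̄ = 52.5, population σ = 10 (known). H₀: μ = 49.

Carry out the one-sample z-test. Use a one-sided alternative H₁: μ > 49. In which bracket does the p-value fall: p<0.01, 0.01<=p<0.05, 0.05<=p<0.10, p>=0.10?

SE = σ/√n = 10/√40 = 1.5811
z = (x̄−μ₀)/SE = (52.5−49)/1.5811 = 2.2136
p-value (one-sided, H₁ greater) = 0.01343
→ bracket: 0.01<=p<0.05

p-value bracket: 0.01<=p<0.05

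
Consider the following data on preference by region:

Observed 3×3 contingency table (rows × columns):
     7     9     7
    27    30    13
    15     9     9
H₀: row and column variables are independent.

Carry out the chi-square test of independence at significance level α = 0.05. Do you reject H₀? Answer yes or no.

Row totals [23, 70, 33], col totals [49, 48, 29], n=126
χ² = (7−8.94)²/8.94 + (9−8.76)²/8.76 + (7−5.29)²/5.29 + (27−27.22)²/27.22 + (30−26.67)²/26.67 + (13−16.11)²/16.11 + (15−12.83)²/12.83 + (9−12.57)²/12.57 + (9−7.60)²/7.60 = 3.6387
df = 4
p-value (upper-tail) = 0.45711
At α=0.05: p ≥ α → fail to reject H₀

reject H₀: no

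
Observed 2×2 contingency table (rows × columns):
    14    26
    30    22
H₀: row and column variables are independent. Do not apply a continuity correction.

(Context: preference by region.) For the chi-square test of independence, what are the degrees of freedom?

df = (r−1)(c−1) = (2−1)·(2−1) = 1

degrees of freedom = 1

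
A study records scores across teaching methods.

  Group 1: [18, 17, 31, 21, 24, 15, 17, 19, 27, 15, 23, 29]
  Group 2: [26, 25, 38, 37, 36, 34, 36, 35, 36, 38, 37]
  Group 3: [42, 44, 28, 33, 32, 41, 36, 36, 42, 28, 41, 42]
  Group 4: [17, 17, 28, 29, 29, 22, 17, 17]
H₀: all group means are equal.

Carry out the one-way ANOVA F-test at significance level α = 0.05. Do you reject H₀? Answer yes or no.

reject H₀: yes

Group means [21.33, 34.36, 37.08, 22.00], grand mean 29.186
SSB = Σnᵢ(x̄ᵢ−x̄)² = 2196.383; SSW = ΣΣ(x−x̄ᵢ)² = 1130.129
MSB = 2196.383/3 = 732.1276; MSW = 1130.129/39 = 28.9777
F = MSB/MSW = 25.2652
df = (3, 39)
p-value (upper-tail) = 0.00000
At α=0.05: p < α → reject H₀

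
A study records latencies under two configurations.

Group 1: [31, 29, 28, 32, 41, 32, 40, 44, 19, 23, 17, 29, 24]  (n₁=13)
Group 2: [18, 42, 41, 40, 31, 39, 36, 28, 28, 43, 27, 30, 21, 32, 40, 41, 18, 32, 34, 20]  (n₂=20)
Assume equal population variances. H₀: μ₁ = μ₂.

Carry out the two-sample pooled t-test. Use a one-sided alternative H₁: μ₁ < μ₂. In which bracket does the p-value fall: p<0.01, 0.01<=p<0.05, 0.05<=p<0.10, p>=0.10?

p-value bracket: p>=0.10

x̄₁=29.923, s₁=8.200, n₁=13
x̄₂=32.050, s₂=8.268, n₂=20
s_p² = [12·8.200² + 19·8.268²]/31 = 67.9314
SE = √(s_p²·(1/13+1/20)) = 2.9363
t = (29.923−32.050)/2.9363 = -0.7243
df = 31
p-value (one-sided, H₁ less) = 0.23714
→ bracket: p>=0.10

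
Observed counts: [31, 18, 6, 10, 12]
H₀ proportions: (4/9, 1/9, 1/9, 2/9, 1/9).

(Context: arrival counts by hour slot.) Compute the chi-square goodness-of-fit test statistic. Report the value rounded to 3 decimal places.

test statistic = 15.834

n = 77; E_i = n·p_i = [34.22, 8.56, 8.56, 17.11, 8.56]
χ² = (31−34.22)²/34.22 + (18−8.56)²/8.56 + (6−8.56)²/8.56 + (10−17.11)²/17.11 + (12−8.56)²/8.56 = 15.8344
df = 4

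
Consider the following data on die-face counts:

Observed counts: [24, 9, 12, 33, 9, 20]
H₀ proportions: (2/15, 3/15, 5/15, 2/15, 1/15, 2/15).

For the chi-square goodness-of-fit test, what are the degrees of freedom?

degrees of freedom = 5

df = k − 1 = 6 − 1 = 5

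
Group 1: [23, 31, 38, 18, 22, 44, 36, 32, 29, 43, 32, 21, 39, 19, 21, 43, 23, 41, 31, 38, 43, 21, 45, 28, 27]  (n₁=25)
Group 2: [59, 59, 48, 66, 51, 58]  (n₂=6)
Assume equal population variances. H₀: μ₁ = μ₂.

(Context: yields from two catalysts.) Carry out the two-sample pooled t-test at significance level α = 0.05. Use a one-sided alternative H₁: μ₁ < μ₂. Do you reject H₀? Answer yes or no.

x̄₁=31.520, s₁=8.968, n₁=25
x̄₂=56.833, s₂=6.432, n₂=6
s_p² = [24·8.968² + 5·6.432²]/29 = 73.6922
SE = √(s_p²·(1/25+1/6)) = 3.9025
t = (31.520−56.833)/3.9025 = -6.4864
df = 29
p-value (one-sided, H₁ less) = 0.00000
At α=0.05: p < α → reject H₀

reject H₀: yes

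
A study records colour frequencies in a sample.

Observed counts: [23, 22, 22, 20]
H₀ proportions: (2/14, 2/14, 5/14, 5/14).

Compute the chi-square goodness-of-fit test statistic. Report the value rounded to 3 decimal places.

n = 87; E_i = n·p_i = [12.43, 12.43, 31.07, 31.07]
χ² = (23−12.43)²/12.43 + (22−12.43)²/12.43 + (22−31.07)²/31.07 + (20−31.07)²/31.07 = 22.9563
df = 3

test statistic = 22.956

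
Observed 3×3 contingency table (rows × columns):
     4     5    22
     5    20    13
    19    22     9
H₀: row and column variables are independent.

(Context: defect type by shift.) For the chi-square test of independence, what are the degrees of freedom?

df = (r−1)(c−1) = (3−1)·(3−1) = 4

degrees of freedom = 4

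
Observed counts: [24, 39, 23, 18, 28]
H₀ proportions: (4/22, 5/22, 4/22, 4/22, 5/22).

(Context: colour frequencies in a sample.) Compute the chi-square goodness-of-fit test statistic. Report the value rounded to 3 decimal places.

n = 132; E_i = n·p_i = [24.00, 30.00, 24.00, 24.00, 30.00]
χ² = (24−24.00)²/24.00 + (39−30.00)²/30.00 + (23−24.00)²/24.00 + (18−24.00)²/24.00 + (28−30.00)²/30.00 = 4.3750
df = 4

test statistic = 4.375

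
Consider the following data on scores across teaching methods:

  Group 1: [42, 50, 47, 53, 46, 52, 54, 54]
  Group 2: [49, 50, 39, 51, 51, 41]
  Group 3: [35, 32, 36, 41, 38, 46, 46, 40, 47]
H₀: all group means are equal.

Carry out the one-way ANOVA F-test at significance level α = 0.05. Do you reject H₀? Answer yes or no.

Group means [49.75, 46.83, 40.11], grand mean 45.217
SSB = Σnᵢ(x̄ᵢ−x̄)² = 414.691; SSW = ΣΣ(x−x̄ᵢ)² = 509.222
MSB = 414.691/2 = 207.3454; MSW = 509.222/20 = 25.4611
F = MSB/MSW = 8.1436
df = (2, 20)
p-value (upper-tail) = 0.00259
At α=0.05: p < α → reject H₀

reject H₀: yes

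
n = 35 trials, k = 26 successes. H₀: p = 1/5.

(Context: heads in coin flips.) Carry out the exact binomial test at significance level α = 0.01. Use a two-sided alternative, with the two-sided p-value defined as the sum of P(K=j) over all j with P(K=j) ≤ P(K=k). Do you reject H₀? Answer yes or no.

Exact binomial: n=35, k=26, p₀=1/5=0.2000
P(X=j) = C(n,j)·p₀^j·(1−p₀)^(n−j); p = Σ P(X=j) over j with P(X=j) ≤ P(X=26)
p-value (two-sided) = 0.00000
At α=0.01: p < α → reject H₀

reject H₀: yes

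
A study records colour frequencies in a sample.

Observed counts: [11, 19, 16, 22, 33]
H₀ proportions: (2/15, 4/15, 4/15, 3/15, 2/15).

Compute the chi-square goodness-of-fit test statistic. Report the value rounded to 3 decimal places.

n = 101; E_i = n·p_i = [13.47, 26.93, 26.93, 20.20, 13.47]
χ² = (11−13.47)²/13.47 + (19−26.93)²/26.93 + (16−26.93)²/26.93 + (22−20.20)²/20.20 + (33−13.47)²/13.47 = 35.7203
df = 4

test statistic = 35.720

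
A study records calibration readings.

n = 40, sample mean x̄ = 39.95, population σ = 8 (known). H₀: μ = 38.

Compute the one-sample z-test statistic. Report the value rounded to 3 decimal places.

test statistic = 1.542

SE = σ/√n = 8/√40 = 1.2649
z = (x̄−μ₀)/SE = (39.95−38)/1.2649 = 1.5416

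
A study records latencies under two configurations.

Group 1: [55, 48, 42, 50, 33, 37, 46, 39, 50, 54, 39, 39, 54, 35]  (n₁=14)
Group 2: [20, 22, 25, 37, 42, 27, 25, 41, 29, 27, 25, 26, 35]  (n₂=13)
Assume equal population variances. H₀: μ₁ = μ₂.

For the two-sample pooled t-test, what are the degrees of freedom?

degrees of freedom = 25

df = n₁ + n₂ − 2 = 14 + 13 − 2 = 25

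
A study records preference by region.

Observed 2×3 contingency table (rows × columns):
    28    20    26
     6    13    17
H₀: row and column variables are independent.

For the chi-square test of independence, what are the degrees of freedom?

df = (r−1)(c−1) = (2−1)·(3−1) = 2

degrees of freedom = 2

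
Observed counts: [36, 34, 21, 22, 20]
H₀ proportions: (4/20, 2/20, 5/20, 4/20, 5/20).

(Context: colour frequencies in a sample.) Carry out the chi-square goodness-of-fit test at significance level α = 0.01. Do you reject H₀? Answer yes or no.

reject H₀: yes

n = 133; E_i = n·p_i = [26.60, 13.30, 33.25, 26.60, 33.25]
χ² = (36−26.60)²/26.60 + (34−13.30)²/13.30 + (21−33.25)²/33.25 + (22−26.60)²/26.60 + (20−33.25)²/33.25 = 46.1278
df = 4
p-value (upper-tail) = 0.00000
At α=0.01: p < α → reject H₀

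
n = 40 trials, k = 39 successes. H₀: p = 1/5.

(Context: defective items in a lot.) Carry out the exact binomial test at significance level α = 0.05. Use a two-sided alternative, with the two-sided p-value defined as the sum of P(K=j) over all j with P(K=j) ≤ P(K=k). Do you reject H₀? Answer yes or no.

Exact binomial: n=40, k=39, p₀=1/5=0.2000
P(X=j) = C(n,j)·p₀^j·(1−p₀)^(n−j); p = Σ P(X=j) over j with P(X=j) ≤ P(X=39)
p-value (two-sided) = 0.00000
At α=0.05: p < α → reject H₀

reject H₀: yes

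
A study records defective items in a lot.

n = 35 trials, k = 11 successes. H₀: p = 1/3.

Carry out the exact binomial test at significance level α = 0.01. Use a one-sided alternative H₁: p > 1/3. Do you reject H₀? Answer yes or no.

Exact binomial: n=35, k=11, p₀=1/3=0.3333
P(X≥11) from Σ C(n,i)·p₀^i·(1−p₀)^(n−i)
p-value (one-sided, H₁ greater) = 0.65565
At α=0.01: p ≥ α → fail to reject H₀

reject H₀: no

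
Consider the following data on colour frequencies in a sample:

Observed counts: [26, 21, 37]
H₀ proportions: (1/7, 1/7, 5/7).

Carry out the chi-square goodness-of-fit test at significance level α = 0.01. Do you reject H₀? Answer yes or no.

n = 84; E_i = n·p_i = [12.00, 12.00, 60.00]
χ² = (26−12.00)²/12.00 + (21−12.00)²/12.00 + (37−60.00)²/60.00 = 31.9000
df = 2
p-value (upper-tail) = 0.00000
At α=0.01: p < α → reject H₀

reject H₀: yes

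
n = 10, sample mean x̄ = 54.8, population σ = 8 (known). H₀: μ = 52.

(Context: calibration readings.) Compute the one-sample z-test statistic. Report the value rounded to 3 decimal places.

SE = σ/√n = 8/√10 = 2.5298
z = (x̄−μ₀)/SE = (54.8−52)/2.5298 = 1.1068

test statistic = 1.107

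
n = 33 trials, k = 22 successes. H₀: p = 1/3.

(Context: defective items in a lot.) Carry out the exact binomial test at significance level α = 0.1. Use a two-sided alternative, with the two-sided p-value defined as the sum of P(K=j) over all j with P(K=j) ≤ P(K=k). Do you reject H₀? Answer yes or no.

reject H₀: yes

Exact binomial: n=33, k=22, p₀=1/3=0.3333
P(X=j) = C(n,j)·p₀^j·(1−p₀)^(n−j); p = Σ P(X=j) over j with P(X=j) ≤ P(X=22)
p-value (two-sided) = 0.00012
At α=0.1: p < α → reject H₀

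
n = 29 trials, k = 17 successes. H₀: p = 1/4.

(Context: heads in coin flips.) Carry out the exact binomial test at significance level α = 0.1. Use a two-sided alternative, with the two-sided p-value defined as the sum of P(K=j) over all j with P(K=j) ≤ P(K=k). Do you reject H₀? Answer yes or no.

reject H₀: yes

Exact binomial: n=29, k=17, p₀=1/4=0.2500
P(X=j) = C(n,j)·p₀^j·(1−p₀)^(n−j); p = Σ P(X=j) over j with P(X=j) ≤ P(X=17)
p-value (two-sided) = 0.00012
At α=0.1: p < α → reject H₀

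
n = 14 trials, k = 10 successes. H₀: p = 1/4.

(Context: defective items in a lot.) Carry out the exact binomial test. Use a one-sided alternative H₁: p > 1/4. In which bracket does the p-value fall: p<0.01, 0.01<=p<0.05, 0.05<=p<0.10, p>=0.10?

Exact binomial: n=14, k=10, p₀=1/4=0.2500
P(X≥10) from Σ C(n,i)·p₀^i·(1−p₀)^(n−i)
p-value (one-sided, H₁ greater) = 0.00034
→ bracket: p<0.01

p-value bracket: p<0.01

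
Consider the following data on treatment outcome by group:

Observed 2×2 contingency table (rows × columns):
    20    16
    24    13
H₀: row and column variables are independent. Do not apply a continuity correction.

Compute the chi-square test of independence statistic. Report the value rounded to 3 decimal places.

test statistic = 0.660

Row totals [36, 37], col totals [44, 29], n=73
χ² = (20−21.70)²/21.70 + (16−14.30)²/14.30 + (24−22.30)²/22.30 + (13−14.70)²/14.70 = 0.6604
df = 1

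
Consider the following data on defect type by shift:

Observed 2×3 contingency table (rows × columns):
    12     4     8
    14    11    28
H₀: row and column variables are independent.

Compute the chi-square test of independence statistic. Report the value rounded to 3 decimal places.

Row totals [24, 53], col totals [26, 15, 36], n=77
χ² = (12−8.10)²/8.10 + (4−4.68)²/4.68 + (8−11.22)²/11.22 + (14−17.90)²/17.90 + (11−10.32)²/10.32 + (28−24.78)²/24.78 = 4.2062
df = 2

test statistic = 4.206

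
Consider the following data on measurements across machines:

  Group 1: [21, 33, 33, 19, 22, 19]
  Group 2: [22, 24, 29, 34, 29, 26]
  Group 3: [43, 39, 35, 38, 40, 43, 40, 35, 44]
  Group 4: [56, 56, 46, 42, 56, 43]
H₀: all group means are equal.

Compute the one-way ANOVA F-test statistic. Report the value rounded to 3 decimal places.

Group means [24.50, 27.33, 39.67, 49.83], grand mean 35.815
SSB = Σnᵢ(x̄ᵢ−x̄)² = 2512.407; SSW = ΣΣ(x−x̄ᵢ)² = 639.667
MSB = 2512.407/3 = 837.4691; MSW = 639.667/23 = 27.8116
F = MSB/MSW = 30.1122
df = (3, 23)

test statistic = 30.112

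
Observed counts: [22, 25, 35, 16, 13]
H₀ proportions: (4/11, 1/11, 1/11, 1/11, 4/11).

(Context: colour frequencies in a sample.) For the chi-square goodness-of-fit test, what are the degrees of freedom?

df = k − 1 = 5 − 1 = 4

degrees of freedom = 4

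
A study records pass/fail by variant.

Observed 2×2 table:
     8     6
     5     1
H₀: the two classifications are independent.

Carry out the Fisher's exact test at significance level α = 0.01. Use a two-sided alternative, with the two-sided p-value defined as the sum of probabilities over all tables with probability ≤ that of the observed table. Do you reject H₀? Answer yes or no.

reject H₀: no

Margins: r₁=14, r₂=6, c₁=13, c₂=7, n=20
p_obs = C(14,8)·C(6,5)/C(20,13); sum pmf over tables with pmf ≤ p_obs
p-value (two-sided) = 0.35436
At α=0.01: p ≥ α → fail to reject H₀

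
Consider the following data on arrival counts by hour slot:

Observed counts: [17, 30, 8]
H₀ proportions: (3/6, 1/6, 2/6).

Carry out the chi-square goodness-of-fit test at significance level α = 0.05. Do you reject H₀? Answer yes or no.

n = 55; E_i = n·p_i = [27.50, 9.17, 18.33]
χ² = (17−27.50)²/27.50 + (30−9.17)²/9.17 + (8−18.33)²/18.33 = 57.1818
df = 2
p-value (upper-tail) = 0.00000
At α=0.05: p < α → reject H₀

reject H₀: yes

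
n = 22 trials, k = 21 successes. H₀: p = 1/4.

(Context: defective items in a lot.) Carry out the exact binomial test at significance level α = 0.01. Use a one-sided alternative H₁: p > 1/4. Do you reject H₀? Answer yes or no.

reject H₀: yes

Exact binomial: n=22, k=21, p₀=1/4=0.2500
P(X≥21) from Σ C(n,i)·p₀^i·(1−p₀)^(n−i)
p-value (one-sided, H₁ greater) = 0.00000
At α=0.01: p < α → reject H₀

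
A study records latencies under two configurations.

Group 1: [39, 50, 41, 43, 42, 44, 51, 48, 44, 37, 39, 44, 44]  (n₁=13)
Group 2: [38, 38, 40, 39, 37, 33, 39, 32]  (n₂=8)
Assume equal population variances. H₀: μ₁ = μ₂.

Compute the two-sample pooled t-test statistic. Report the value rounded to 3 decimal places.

x̄₁=43.538, s₁=4.196, n₁=13
x̄₂=37.000, s₂=2.928, n₂=8
s_p² = [12·4.196² + 7·2.928²]/19 = 14.2753
SE = √(s_p²·(1/13+1/8)) = 1.6978
t = (43.538−37.000)/1.6978 = 3.8511
df = 19

test statistic = 3.851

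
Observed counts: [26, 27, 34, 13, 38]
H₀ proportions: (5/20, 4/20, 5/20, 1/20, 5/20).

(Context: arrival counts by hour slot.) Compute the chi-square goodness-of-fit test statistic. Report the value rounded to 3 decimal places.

test statistic = 7.862

n = 138; E_i = n·p_i = [34.50, 27.60, 34.50, 6.90, 34.50]
χ² = (26−34.50)²/34.50 + (27−27.60)²/27.60 + (34−34.50)²/34.50 + (13−6.90)²/6.90 + (38−34.50)²/34.50 = 7.8623
df = 4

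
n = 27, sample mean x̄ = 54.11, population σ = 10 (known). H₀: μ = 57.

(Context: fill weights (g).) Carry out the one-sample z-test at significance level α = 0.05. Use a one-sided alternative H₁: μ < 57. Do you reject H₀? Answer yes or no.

reject H₀: no

SE = σ/√n = 10/√27 = 1.9245
z = (x̄−μ₀)/SE = (54.11−57)/1.9245 = -1.5017
p-value (one-sided, H₁ less) = 0.06659
At α=0.05: p ≥ α → fail to reject H₀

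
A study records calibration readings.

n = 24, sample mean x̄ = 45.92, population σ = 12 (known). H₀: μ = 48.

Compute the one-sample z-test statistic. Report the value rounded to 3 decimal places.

SE = σ/√n = 12/√24 = 2.4495
z = (x̄−μ₀)/SE = (45.92−48)/2.4495 = -0.8492

test statistic = -0.849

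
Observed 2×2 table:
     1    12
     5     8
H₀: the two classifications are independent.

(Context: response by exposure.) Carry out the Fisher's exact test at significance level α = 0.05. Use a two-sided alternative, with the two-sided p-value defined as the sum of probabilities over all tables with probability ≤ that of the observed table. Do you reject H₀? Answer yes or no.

Margins: r₁=13, r₂=13, c₁=6, c₂=20, n=26
p_obs = C(13,1)·C(13,5)/C(26,6); sum pmf over tables with pmf ≤ p_obs
p-value (two-sided) = 0.16025
At α=0.05: p ≥ α → fail to reject H₀

reject H₀: no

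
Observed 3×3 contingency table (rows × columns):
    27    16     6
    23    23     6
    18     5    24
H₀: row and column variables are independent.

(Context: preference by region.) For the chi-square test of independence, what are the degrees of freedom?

df = (r−1)(c−1) = (3−1)·(3−1) = 4

degrees of freedom = 4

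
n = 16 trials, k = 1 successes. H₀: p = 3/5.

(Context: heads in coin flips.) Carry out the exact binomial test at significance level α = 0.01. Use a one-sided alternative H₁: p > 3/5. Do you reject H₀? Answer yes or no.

reject H₀: no

Exact binomial: n=16, k=1, p₀=3/5=0.6000
P(X≥1) from Σ C(n,i)·p₀^i·(1−p₀)^(n−i)
p-value (one-sided, H₁ greater) = 1.00000
At α=0.01: p ≥ α → fail to reject H₀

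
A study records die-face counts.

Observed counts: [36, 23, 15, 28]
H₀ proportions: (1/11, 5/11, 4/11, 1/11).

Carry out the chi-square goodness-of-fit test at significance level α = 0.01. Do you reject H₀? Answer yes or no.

reject H₀: yes

n = 102; E_i = n·p_i = [9.27, 46.36, 37.09, 9.27]
χ² = (36−9.27)²/9.27 + (23−46.36)²/46.36 + (15−37.09)²/37.09 + (28−9.27)²/9.27 = 139.7897
df = 3
p-value (upper-tail) = 0.00000
At α=0.01: p < α → reject H₀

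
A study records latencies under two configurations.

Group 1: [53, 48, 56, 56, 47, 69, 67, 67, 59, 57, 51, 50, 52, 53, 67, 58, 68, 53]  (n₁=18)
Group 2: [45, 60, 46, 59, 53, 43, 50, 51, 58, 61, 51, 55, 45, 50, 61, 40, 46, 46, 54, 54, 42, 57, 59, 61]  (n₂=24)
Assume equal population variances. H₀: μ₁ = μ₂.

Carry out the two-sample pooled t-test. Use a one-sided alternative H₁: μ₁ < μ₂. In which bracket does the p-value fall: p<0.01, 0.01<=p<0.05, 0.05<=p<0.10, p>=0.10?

p-value bracket: p>=0.10

x̄₁=57.278, s₁=7.315, n₁=18
x̄₂=51.958, s₂=6.676, n₂=24
s_p² = [17·7.315² + 23·6.676²]/40 = 48.3642
SE = √(s_p²·(1/18+1/24)) = 2.1684
t = (57.278−51.958)/2.1684 = 2.4531
df = 40
p-value (one-sided, H₁ less) = 0.99069
→ bracket: p>=0.10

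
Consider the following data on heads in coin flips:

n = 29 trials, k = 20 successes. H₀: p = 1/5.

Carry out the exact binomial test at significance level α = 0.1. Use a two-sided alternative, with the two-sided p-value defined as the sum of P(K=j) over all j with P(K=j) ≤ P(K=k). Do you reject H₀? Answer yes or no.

Exact binomial: n=29, k=20, p₀=1/5=0.2000
P(X=j) = C(n,j)·p₀^j·(1−p₀)^(n−j); p = Σ P(X=j) over j with P(X=j) ≤ P(X=20)
p-value (two-sided) = 0.00000
At α=0.1: p < α → reject H₀

reject H₀: yes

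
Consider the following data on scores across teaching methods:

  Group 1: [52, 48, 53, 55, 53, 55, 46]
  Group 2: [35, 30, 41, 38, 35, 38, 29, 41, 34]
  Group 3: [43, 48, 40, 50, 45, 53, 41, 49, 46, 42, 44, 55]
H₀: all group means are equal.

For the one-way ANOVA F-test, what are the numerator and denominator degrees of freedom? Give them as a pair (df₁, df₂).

k = 3 groups, N = 28 total
df = (k−1, N−k) = (3−1, 28−3) = (2, 25)

degrees of freedom = [2, 25]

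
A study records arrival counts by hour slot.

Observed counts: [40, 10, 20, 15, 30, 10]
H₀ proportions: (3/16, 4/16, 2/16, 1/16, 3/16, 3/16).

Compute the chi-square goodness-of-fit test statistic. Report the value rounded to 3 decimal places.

n = 125; E_i = n·p_i = [23.44, 31.25, 15.62, 7.81, 23.44, 23.44]
χ² = (40−23.44)²/23.44 + (10−31.25)²/31.25 + (20−15.62)²/15.62 + (15−7.81)²/7.81 + (30−23.44)²/23.44 + (10−23.44)²/23.44 = 43.5333
df = 5

test statistic = 43.533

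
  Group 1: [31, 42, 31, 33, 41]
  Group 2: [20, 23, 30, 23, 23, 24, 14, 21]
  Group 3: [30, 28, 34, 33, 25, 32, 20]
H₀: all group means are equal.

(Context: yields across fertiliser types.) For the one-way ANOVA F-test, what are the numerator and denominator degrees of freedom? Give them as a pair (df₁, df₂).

k = 3 groups, N = 20 total
df = (k−1, N−k) = (3−1, 20−3) = (2, 17)

degrees of freedom = [2, 17]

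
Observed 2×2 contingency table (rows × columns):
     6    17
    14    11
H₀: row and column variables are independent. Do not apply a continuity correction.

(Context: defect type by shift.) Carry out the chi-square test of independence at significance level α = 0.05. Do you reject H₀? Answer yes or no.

reject H₀: yes

Row totals [23, 25], col totals [20, 28], n=48
χ² = (6−9.58)²/9.58 + (17−13.42)²/13.42 + (14−10.42)²/10.42 + (11−14.58)²/14.58 = 4.4100
df = 1
p-value (upper-tail) = 0.03573
At α=0.05: p < α → reject H₀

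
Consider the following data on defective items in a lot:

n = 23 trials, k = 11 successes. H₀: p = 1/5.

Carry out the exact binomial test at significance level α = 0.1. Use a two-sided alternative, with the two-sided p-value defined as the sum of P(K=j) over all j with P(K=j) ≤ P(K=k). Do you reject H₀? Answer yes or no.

Exact binomial: n=23, k=11, p₀=1/5=0.2000
P(X=j) = C(n,j)·p₀^j·(1−p₀)^(n−j); p = Σ P(X=j) over j with P(X=j) ≤ P(X=11)
p-value (two-sided) = 0.00250
At α=0.1: p < α → reject H₀

reject H₀: yes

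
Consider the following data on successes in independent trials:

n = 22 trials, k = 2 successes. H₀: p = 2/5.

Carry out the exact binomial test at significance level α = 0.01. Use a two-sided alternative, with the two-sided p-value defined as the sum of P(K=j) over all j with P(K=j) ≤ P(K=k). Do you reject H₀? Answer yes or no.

Exact binomial: n=22, k=2, p₀=2/5=0.4000
P(X=j) = C(n,j)·p₀^j·(1−p₀)^(n−j); p = Σ P(X=j) over j with P(X=j) ≤ P(X=2)
p-value (two-sided) = 0.00198
At α=0.01: p < α → reject H₀

reject H₀: yes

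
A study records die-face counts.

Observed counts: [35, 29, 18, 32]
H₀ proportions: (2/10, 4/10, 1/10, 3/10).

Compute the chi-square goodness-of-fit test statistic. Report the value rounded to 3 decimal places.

test statistic = 16.534

n = 114; E_i = n·p_i = [22.80, 45.60, 11.40, 34.20]
χ² = (35−22.80)²/22.80 + (29−45.60)²/45.60 + (18−11.40)²/11.40 + (32−34.20)²/34.20 = 16.5336
df = 3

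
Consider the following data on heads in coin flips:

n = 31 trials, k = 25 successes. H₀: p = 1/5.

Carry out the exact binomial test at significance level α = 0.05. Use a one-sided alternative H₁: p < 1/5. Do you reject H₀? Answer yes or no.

reject H₀: no

Exact binomial: n=31, k=25, p₀=1/5=0.2000
P(X≤25) from Σ C(n,i)·p₀^i·(1−p₀)^(n−i)
p-value (one-sided, H₁ less) = 1.00000
At α=0.05: p ≥ α → fail to reject H₀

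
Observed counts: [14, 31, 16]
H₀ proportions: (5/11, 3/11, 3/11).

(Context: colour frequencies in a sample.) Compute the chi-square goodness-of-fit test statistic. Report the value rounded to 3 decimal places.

test statistic = 19.222

n = 61; E_i = n·p_i = [27.73, 16.64, 16.64]
χ² = (14−27.73)²/27.73 + (31−16.64)²/16.64 + (16−16.64)²/16.64 = 19.2219
df = 2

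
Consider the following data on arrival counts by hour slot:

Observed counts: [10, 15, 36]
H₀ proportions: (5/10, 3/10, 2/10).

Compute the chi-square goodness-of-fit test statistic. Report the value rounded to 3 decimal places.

test statistic = 60.803

n = 61; E_i = n·p_i = [30.50, 18.30, 12.20]
χ² = (10−30.50)²/30.50 + (15−18.30)²/18.30 + (36−12.20)²/12.20 = 60.8033
df = 2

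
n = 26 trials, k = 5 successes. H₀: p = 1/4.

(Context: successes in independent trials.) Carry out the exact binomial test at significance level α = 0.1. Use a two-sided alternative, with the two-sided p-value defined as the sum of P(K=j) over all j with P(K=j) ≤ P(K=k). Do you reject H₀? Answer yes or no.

Exact binomial: n=26, k=5, p₀=1/4=0.2500
P(X=j) = C(n,j)·p₀^j·(1−p₀)^(n−j); p = Σ P(X=j) over j with P(X=j) ≤ P(X=5)
p-value (two-sided) = 0.65199
At α=0.1: p ≥ α → fail to reject H₀

reject H₀: no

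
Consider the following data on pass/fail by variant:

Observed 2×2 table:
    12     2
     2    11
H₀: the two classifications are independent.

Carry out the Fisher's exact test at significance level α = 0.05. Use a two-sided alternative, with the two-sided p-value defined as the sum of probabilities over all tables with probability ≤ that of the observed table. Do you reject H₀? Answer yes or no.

Margins: r₁=14, r₂=13, c₁=14, c₂=13, n=27
p_obs = C(14,12)·C(13,2)/C(27,14); sum pmf over tables with pmf ≤ p_obs
p-value (two-sided) = 0.00042
At α=0.05: p < α → reject H₀

reject H₀: yes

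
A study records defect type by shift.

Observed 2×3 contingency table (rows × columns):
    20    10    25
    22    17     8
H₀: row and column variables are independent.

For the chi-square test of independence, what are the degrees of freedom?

degrees of freedom = 2

df = (r−1)(c−1) = (2−1)·(3−1) = 2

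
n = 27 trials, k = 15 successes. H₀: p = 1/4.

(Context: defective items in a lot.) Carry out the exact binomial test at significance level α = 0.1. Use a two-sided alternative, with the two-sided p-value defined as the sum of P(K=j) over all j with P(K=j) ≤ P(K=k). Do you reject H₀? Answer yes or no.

Exact binomial: n=27, k=15, p₀=1/4=0.2500
P(X=j) = C(n,j)·p₀^j·(1−p₀)^(n−j); p = Σ P(X=j) over j with P(X=j) ≤ P(X=15)
p-value (two-sided) = 0.00110
At α=0.1: p < α → reject H₀

reject H₀: yes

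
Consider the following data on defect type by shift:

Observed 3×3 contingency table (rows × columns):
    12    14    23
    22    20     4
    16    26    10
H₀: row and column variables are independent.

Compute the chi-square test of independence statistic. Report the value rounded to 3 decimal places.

Row totals [49, 46, 52], col totals [50, 60, 37], n=147
χ² = (12−16.67)²/16.67 + (14−20.00)²/20.00 + (23−12.33)²/12.33 + (22−15.65)²/15.65 + (20−18.78)²/18.78 + (4−11.58)²/11.58 + (16−17.69)²/17.69 + (26−21.22)²/21.22 + (10−13.09)²/13.09 = 21.9162
df = 4

test statistic = 21.916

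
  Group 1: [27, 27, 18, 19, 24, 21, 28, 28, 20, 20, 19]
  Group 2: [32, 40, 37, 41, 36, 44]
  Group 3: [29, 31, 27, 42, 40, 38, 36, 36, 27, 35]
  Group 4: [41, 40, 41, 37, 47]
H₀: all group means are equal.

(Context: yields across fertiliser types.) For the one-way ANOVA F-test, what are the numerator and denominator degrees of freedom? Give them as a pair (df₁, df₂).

degrees of freedom = [3, 28]

k = 4 groups, N = 32 total
df = (k−1, N−k) = (4−1, 32−4) = (3, 28)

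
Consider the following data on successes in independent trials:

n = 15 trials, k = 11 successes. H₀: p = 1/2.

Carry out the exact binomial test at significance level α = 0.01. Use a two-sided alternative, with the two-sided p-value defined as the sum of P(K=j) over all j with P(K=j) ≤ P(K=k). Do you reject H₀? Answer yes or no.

reject H₀: no

Exact binomial: n=15, k=11, p₀=1/2=0.5000
P(X=j) = C(n,j)·p₀^j·(1−p₀)^(n−j); p = Σ P(X=j) over j with P(X=j) ≤ P(X=11)
p-value (two-sided) = 0.11847
At α=0.01: p ≥ α → fail to reject H₀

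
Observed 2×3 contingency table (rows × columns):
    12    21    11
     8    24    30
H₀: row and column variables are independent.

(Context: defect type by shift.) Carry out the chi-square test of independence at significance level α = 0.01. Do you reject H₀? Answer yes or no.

reject H₀: no

Row totals [44, 62], col totals [20, 45, 41], n=106
χ² = (12−8.30)²/8.30 + (21−18.68)²/18.68 + (11−17.02)²/17.02 + (8−11.70)²/11.70 + (24−26.32)²/26.32 + (30−23.98)²/23.98 = 6.9486
df = 2
p-value (upper-tail) = 0.03098
At α=0.01: p ≥ α → fail to reject H₀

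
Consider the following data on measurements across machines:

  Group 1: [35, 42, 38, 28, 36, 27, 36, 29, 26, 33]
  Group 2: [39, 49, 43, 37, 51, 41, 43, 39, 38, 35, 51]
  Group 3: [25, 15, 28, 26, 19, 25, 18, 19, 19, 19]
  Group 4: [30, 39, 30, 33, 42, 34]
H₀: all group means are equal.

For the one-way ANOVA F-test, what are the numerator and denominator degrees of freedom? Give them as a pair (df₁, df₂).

k = 4 groups, N = 37 total
df = (k−1, N−k) = (4−1, 37−4) = (3, 33)

degrees of freedom = [3, 33]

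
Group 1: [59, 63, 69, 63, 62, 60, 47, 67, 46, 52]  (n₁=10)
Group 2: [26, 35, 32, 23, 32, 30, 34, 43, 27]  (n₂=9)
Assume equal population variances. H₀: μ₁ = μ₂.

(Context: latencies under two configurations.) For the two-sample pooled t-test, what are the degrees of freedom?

degrees of freedom = 17

df = n₁ + n₂ − 2 = 10 + 9 − 2 = 17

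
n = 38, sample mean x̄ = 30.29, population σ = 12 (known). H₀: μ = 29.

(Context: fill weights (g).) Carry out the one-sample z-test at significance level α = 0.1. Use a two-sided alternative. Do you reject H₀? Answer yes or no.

reject H₀: no

SE = σ/√n = 12/√38 = 1.9467
z = (x̄−μ₀)/SE = (30.29−29)/1.9467 = 0.6627
p-value (two-sided) = 0.50754
At α=0.1: p ≥ α → fail to reject H₀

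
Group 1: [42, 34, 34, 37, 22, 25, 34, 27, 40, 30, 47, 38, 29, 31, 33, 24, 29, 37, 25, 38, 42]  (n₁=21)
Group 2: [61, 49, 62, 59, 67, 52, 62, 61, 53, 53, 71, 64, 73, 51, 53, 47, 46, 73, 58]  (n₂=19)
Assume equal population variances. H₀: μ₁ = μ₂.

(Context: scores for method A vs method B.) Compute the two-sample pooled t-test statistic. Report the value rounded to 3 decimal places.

x̄₁=33.238, s₁=6.715, n₁=21
x̄₂=58.684, s₂=8.446, n₂=19
s_p² = [20·6.715² + 18·8.446²]/38 = 57.5241
SE = √(s_p²·(1/21+1/19)) = 2.4014
t = (33.238−58.684)/2.4014 = -10.5963
df = 38

test statistic = -10.596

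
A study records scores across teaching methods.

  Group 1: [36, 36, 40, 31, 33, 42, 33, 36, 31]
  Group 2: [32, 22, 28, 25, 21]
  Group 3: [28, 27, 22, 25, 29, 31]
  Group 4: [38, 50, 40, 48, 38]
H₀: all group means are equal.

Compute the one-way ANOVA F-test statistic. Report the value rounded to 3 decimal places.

test statistic = 18.764

Group means [35.33, 25.60, 27.00, 42.80], grand mean 32.880
SSB = Σnᵢ(x̄ᵢ−x̄)² = 1018.640; SSW = ΣΣ(x−x̄ᵢ)² = 380.000
MSB = 1018.640/3 = 339.5467; MSW = 380.000/21 = 18.0952
F = MSB/MSW = 18.7644
df = (3, 21)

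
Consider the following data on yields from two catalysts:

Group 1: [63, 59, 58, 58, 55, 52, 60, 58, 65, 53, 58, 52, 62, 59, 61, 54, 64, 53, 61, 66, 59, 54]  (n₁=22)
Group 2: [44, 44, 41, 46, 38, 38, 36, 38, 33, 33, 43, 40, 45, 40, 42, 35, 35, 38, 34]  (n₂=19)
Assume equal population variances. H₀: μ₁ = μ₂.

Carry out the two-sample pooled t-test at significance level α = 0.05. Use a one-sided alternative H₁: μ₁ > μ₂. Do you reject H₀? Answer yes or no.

reject H₀: yes

x̄₁=58.364, s₁=4.226, n₁=22
x̄₂=39.105, s₂=4.135, n₂=19
s_p² = [21·4.226² + 18·4.135²]/39 = 17.5098
SE = √(s_p²·(1/22+1/19)) = 1.3105
t = (58.364−39.105)/1.3105 = 14.6952
df = 39
p-value (one-sided, H₁ greater) = 0.00000
At α=0.05: p < α → reject H₀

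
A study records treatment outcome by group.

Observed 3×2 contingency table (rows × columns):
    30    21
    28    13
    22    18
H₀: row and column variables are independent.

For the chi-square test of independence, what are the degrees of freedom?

degrees of freedom = 2

df = (r−1)(c−1) = (3−1)·(2−1) = 2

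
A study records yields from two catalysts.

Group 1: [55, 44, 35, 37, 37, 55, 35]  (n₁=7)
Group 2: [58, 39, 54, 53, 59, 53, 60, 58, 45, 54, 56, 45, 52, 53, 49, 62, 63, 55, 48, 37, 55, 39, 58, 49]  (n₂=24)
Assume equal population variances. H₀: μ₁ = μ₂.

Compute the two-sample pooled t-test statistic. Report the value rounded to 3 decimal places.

x̄₁=42.571, s₁=9.016, n₁=7
x̄₂=52.250, s₂=7.164, n₂=24
s_p² = [6·9.016² + 23·7.164²]/29 = 57.5246
SE = √(s_p²·(1/7+1/24)) = 3.2580
t = (42.571−52.250)/3.2580 = -2.9707
df = 29

test statistic = -2.971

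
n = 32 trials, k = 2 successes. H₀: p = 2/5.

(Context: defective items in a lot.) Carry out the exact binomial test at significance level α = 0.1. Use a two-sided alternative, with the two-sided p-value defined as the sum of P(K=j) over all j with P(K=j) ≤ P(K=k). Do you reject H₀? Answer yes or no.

Exact binomial: n=32, k=2, p₀=2/5=0.4000
P(X=j) = C(n,j)·p₀^j·(1−p₀)^(n−j); p = Σ P(X=j) over j with P(X=j) ≤ P(X=2)
p-value (two-sided) = 0.00003
At α=0.1: p < α → reject H₀

reject H₀: yes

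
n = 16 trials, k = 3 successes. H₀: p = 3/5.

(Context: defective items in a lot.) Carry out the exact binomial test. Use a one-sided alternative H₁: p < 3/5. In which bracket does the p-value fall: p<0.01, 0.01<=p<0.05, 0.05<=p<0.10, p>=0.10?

Exact binomial: n=16, k=3, p₀=3/5=0.6000
P(X≤3) from Σ C(n,i)·p₀^i·(1−p₀)^(n−i)
p-value (one-sided, H₁ less) = 0.00094
→ bracket: p<0.01

p-value bracket: p<0.01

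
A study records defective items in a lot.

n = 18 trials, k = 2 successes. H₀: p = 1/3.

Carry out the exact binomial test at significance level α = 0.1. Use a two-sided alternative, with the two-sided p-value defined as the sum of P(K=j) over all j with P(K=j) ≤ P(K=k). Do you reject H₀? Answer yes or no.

reject H₀: yes

Exact binomial: n=18, k=2, p₀=1/3=0.3333
P(X=j) = C(n,j)·p₀^j·(1−p₀)^(n−j); p = Σ P(X=j) over j with P(X=j) ≤ P(X=2)
p-value (two-sided) = 0.04708
At α=0.1: p < α → reject H₀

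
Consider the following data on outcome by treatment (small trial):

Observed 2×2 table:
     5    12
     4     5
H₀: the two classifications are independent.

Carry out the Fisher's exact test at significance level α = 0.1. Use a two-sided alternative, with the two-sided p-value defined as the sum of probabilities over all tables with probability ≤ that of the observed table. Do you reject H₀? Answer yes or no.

Margins: r₁=17, r₂=9, c₁=9, c₂=17, n=26
p_obs = C(17,5)·C(9,4)/C(26,9); sum pmf over tables with pmf ≤ p_obs
p-value (two-sided) = 0.66729
At α=0.1: p ≥ α → fail to reject H₀

reject H₀: no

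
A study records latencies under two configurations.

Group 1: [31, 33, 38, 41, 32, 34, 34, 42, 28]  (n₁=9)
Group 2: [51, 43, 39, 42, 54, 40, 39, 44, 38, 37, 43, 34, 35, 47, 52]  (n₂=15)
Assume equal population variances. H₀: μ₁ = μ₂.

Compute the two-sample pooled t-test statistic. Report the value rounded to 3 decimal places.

test statistic = -3.258

x̄₁=34.778, s₁=4.658, n₁=9
x̄₂=42.533, s₂=6.140, n₂=15
s_p² = [8·4.658² + 14·6.140²]/22 = 31.8768
SE = √(s_p²·(1/9+1/15)) = 2.3805
t = (34.778−42.533)/2.3805 = -3.2579
df = 22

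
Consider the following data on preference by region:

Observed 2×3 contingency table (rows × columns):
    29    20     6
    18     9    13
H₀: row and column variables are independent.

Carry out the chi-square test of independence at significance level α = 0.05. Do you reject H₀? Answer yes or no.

reject H₀: yes

Row totals [55, 40], col totals [47, 29, 19], n=95
χ² = (29−27.21)²/27.21 + (20−16.79)²/16.79 + (6−11.00)²/11.00 + (18−19.79)²/19.79 + (9−12.21)²/12.21 + (13−8.00)²/8.00 = 7.1353
df = 2
p-value (upper-tail) = 0.02822
At α=0.05: p < α → reject H₀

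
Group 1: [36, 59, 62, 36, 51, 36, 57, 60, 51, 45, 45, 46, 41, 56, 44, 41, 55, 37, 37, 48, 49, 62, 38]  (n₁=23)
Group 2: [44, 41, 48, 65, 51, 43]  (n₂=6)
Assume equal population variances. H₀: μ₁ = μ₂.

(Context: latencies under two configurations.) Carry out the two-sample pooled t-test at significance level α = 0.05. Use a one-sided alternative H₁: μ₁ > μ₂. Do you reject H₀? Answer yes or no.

x̄₁=47.478, s₁=8.979, n₁=23
x̄₂=48.667, s₂=8.779, n₂=6
s_p² = [22·8.979² + 5·8.779²]/27 = 79.9656
SE = √(s_p²·(1/23+1/6)) = 4.0993
t = (47.478−48.667)/4.0993 = -0.2899
df = 27
p-value (one-sided, H₁ greater) = 0.61295
At α=0.05: p ≥ α → fail to reject H₀

reject H₀: no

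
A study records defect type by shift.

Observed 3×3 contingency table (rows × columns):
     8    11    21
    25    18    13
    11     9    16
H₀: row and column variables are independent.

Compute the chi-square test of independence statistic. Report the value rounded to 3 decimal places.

test statistic = 10.633

Row totals [40, 56, 36], col totals [44, 38, 50], n=132
χ² = (8−13.33)²/13.33 + (11−11.52)²/11.52 + (21−15.15)²/15.15 + (25−18.67)²/18.67 + (18−16.12)²/16.12 + (13−21.21)²/21.21 + (11−12.00)²/12.00 + (9−10.36)²/10.36 + (16−13.64)²/13.64 = 10.6334
df = 4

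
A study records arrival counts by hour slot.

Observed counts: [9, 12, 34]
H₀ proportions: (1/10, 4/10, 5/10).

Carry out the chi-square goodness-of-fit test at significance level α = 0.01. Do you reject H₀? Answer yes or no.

n = 55; E_i = n·p_i = [5.50, 22.00, 27.50]
χ² = (9−5.50)²/5.50 + (12−22.00)²/22.00 + (34−27.50)²/27.50 = 8.3091
df = 2
p-value (upper-tail) = 0.01569
At α=0.01: p ≥ α → fail to reject H₀

reject H₀: no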